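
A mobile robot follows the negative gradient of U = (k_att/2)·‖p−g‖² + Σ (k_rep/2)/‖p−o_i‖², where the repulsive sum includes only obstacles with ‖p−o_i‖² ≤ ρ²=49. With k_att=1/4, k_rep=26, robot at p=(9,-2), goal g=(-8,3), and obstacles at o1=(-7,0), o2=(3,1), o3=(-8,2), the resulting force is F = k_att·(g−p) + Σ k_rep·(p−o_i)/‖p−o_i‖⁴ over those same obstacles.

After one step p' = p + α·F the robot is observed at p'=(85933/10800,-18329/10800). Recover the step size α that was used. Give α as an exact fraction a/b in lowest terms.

F_att = 1/4·(g−p) = 1/4·(-17,5) = (-4.2500,1.2500)
o1: d²=260 > ρ²=49 → inactive
o2: d²=45 ≤ ρ²=49; F_rep = 26·(6,-3)/45² = (0.0770,-0.0385)
o3: d²=305 > ρ²=49 → inactive
F = F_att + ΣF_rep = (-4.1730,1.2115)
Δp = p'−p = (-1.0432,0.3029); α = Δx/Fx = (-11267/10800) / (-11267/2700) = 1/4
check: Δy/Fy = (3271/10800) / (3271/2700) = 1/4 ✓

α = 1/4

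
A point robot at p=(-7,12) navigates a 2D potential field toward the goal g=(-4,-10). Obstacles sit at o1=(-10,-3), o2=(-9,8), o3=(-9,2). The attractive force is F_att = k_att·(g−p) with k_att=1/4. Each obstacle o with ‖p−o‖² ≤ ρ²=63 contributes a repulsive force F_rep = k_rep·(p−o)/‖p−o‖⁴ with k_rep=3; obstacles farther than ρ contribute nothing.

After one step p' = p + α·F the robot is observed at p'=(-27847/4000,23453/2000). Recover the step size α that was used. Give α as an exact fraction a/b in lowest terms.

F_att = 1/4·(g−p) = 1/4·(3,-22) = (0.7500,-5.5000)
o1: d²=234 > ρ²=63 → inactive
o2: d²=20 ≤ ρ²=63; F_rep = 3·(2,4)/20² = (0.0150,0.0300)
o3: d²=104 > ρ²=63 → inactive
F = F_att + ΣF_rep = (0.7650,-5.4700)
Δp = p'−p = (0.0382,-0.2735); α = Δx/Fx = (153/4000) / (153/200) = 1/20
check: Δy/Fy = (-547/2000) / (-547/100) = 1/20 ✓

α = 1/20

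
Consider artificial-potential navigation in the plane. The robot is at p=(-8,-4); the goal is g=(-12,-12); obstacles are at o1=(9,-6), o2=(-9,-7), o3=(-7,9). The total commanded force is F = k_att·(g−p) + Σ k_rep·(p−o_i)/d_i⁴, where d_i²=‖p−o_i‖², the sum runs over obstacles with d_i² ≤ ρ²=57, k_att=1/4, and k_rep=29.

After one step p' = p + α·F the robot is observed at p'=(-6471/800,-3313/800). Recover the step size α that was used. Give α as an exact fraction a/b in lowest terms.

α = 1/8

F_att = 1/4·(g−p) = 1/4·(-4,-8) = (-1.0000,-2.0000)
o1: d²=293 > ρ²=57 → inactive
o2: d²=10 ≤ ρ²=57; F_rep = 29·(1,3)/10² = (0.2900,0.8700)
o3: d²=170 > ρ²=57 → inactive
F = F_att + ΣF_rep = (-0.7100,-1.1300)
Δp = p'−p = (-0.0887,-0.1412); α = Δx/Fx = (-71/800) / (-71/100) = 1/8
check: Δy/Fy = (-113/800) / (-113/100) = 1/8 ✓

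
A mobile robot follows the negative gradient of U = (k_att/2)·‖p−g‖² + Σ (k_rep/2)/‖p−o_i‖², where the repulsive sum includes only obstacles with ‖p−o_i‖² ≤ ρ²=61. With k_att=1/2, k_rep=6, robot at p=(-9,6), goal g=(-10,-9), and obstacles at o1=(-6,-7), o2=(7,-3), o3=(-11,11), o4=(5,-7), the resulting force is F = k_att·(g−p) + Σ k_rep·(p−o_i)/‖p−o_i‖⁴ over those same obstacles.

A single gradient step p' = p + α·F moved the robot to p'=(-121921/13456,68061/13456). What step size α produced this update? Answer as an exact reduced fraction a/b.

F_att = 1/2·(g−p) = 1/2·(-1,-15) = (-0.5000,-7.5000)
o1: d²=178 > ρ²=61 → inactive
o2: d²=337 > ρ²=61 → inactive
o3: d²=29 ≤ ρ²=61; F_rep = 6·(2,-5)/29² = (0.0143,-0.0357)
o4: d²=365 > ρ²=61 → inactive
F = F_att + ΣF_rep = (-0.4857,-7.5357)
Δp = p'−p = (-0.0607,-0.9420); α = Δx/Fx = (-817/13456) / (-817/1682) = 1/8
check: Δy/Fy = (-12675/13456) / (-12675/1682) = 1/8 ✓

α = 1/8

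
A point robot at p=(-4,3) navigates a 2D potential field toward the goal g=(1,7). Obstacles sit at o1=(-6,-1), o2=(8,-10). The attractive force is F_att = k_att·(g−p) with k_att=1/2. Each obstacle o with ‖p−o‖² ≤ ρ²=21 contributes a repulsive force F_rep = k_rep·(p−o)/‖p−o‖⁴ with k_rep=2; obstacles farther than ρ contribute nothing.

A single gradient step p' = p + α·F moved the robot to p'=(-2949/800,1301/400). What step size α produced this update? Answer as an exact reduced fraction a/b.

α = 1/8

F_att = 1/2·(g−p) = 1/2·(5,4) = (2.5000,2.0000)
o1: d²=20 ≤ ρ²=21; F_rep = 2·(2,4)/20² = (0.0100,0.0200)
o2: d²=313 > ρ²=21 → inactive
F = F_att + ΣF_rep = (2.5100,2.0200)
Δp = p'−p = (0.3137,0.2525); α = Δx/Fx = (251/800) / (251/100) = 1/8
check: Δy/Fy = (101/400) / (101/50) = 1/8 ✓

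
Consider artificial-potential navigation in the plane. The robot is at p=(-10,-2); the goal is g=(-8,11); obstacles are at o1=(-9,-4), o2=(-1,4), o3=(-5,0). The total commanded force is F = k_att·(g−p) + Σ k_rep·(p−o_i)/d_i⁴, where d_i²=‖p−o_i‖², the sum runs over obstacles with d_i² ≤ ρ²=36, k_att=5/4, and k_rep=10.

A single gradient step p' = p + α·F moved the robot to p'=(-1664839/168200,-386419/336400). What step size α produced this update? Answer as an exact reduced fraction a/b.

α = 1/20

F_att = 5/4·(g−p) = 5/4·(2,13) = (2.5000,16.2500)
o1: d²=5 ≤ ρ²=36; F_rep = 10·(-1,2)/5² = (-0.4000,0.8000)
o2: d²=117 > ρ²=36 → inactive
o3: d²=29 ≤ ρ²=36; F_rep = 10·(-5,-2)/29² = (-0.0595,-0.0238)
F = F_att + ΣF_rep = (2.0405,17.0262)
Δp = p'−p = (0.1020,0.8513); α = Δx/Fx = (17161/168200) / (17161/8410) = 1/20
check: Δy/Fy = (286381/336400) / (286381/16820) = 1/20 ✓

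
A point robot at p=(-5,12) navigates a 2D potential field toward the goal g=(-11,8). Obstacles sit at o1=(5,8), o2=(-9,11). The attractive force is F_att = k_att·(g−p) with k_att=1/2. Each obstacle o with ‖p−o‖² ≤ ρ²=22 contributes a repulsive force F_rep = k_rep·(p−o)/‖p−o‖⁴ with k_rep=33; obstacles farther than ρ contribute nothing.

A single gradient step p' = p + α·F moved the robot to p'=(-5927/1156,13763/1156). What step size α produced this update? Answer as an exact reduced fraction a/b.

α = 1/20

F_att = 1/2·(g−p) = 1/2·(-6,-4) = (-3.0000,-2.0000)
o1: d²=116 > ρ²=22 → inactive
o2: d²=17 ≤ ρ²=22; F_rep = 33·(4,1)/17² = (0.4567,0.1142)
F = F_att + ΣF_rep = (-2.5433,-1.8858)
Δp = p'−p = (-0.1272,-0.0943); α = Δx/Fx = (-147/1156) / (-735/289) = 1/20
check: Δy/Fy = (-109/1156) / (-545/289) = 1/20 ✓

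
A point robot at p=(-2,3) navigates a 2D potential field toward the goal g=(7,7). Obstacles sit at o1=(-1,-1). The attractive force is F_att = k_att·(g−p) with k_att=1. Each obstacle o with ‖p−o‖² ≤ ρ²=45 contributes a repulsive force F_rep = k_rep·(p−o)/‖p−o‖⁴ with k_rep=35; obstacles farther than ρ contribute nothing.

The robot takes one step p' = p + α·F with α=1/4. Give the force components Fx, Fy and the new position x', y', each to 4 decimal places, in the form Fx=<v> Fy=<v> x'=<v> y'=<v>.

F_att = 1·(g−p) = 1·(9,4) = (9.0000,4.0000)
o1: d²=17 ≤ ρ²=45; F_rep = 35·(-1,4)/17² = (-0.1211,0.4844)
F = F_att + ΣF_rep = (8.8789,4.4844)
p' = p + 1/4·F = (0.2197,4.1211)

Fx=8.8789 Fy=4.4844 x'=0.2197 y'=4.1211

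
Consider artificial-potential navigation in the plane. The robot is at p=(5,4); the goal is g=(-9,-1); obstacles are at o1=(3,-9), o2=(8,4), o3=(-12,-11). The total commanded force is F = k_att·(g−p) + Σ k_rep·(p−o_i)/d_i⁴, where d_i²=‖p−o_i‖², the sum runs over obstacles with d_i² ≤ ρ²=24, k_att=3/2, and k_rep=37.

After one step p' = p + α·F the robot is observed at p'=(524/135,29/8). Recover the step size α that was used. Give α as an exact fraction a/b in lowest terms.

F_att = 3/2·(g−p) = 3/2·(-14,-5) = (-21.0000,-7.5000)
o1: d²=173 > ρ²=24 → inactive
o2: d²=9 ≤ ρ²=24; F_rep = 37·(-3,0)/9² = (-1.3704,0.0000)
o3: d²=514 > ρ²=24 → inactive
F = F_att + ΣF_rep = (-22.3704,-7.5000)
Δp = p'−p = (-1.1185,-0.3750); α = Δx/Fx = (-151/135) / (-604/27) = 1/20
check: Δy/Fy = (-3/8) / (-15/2) = 1/20 ✓

α = 1/20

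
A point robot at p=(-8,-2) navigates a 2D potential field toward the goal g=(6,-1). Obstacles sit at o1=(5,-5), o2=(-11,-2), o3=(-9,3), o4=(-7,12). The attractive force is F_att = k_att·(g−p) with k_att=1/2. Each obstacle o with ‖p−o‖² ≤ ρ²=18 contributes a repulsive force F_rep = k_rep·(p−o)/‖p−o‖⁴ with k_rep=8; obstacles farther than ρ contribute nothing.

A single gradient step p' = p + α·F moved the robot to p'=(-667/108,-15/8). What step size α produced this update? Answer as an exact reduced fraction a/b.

F_att = 1/2·(g−p) = 1/2·(14,1) = (7.0000,0.5000)
o1: d²=178 > ρ²=18 → inactive
o2: d²=9 ≤ ρ²=18; F_rep = 8·(3,0)/9² = (0.2963,0.0000)
o3: d²=26 > ρ²=18 → inactive
o4: d²=197 > ρ²=18 → inactive
F = F_att + ΣF_rep = (7.2963,0.5000)
Δp = p'−p = (1.8241,0.1250); α = Δx/Fx = (197/108) / (197/27) = 1/4
check: Δy/Fy = (1/8) / (1/2) = 1/4 ✓

α = 1/4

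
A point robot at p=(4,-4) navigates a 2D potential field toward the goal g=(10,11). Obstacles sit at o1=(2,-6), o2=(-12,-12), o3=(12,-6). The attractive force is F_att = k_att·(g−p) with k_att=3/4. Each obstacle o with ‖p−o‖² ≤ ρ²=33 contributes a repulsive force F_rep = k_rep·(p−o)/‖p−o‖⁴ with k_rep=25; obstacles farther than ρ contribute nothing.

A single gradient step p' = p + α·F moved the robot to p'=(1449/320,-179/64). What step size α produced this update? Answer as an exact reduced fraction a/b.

F_att = 3/4·(g−p) = 3/4·(6,15) = (4.5000,11.2500)
o1: d²=8 ≤ ρ²=33; F_rep = 25·(2,2)/8² = (0.7812,0.7812)
o2: d²=320 > ρ²=33 → inactive
o3: d²=68 > ρ²=33 → inactive
F = F_att + ΣF_rep = (5.2812,12.0312)
Δp = p'−p = (0.5281,1.2031); α = Δx/Fx = (169/320) / (169/32) = 1/10
check: Δy/Fy = (77/64) / (385/32) = 1/10 ✓

α = 1/10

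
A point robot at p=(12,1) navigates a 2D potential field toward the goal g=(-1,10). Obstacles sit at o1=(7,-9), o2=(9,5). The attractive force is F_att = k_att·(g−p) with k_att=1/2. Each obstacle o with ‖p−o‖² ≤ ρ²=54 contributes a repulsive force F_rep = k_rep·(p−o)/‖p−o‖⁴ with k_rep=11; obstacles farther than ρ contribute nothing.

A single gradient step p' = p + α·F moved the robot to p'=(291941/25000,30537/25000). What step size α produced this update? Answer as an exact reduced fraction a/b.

α = 1/20

F_att = 1/2·(g−p) = 1/2·(-13,9) = (-6.5000,4.5000)
o1: d²=125 > ρ²=54 → inactive
o2: d²=25 ≤ ρ²=54; F_rep = 11·(3,-4)/25² = (0.0528,-0.0704)
F = F_att + ΣF_rep = (-6.4472,4.4296)
Δp = p'−p = (-0.3224,0.2215); α = Δx/Fx = (-8059/25000) / (-8059/1250) = 1/20
check: Δy/Fy = (5537/25000) / (5537/1250) = 1/20 ✓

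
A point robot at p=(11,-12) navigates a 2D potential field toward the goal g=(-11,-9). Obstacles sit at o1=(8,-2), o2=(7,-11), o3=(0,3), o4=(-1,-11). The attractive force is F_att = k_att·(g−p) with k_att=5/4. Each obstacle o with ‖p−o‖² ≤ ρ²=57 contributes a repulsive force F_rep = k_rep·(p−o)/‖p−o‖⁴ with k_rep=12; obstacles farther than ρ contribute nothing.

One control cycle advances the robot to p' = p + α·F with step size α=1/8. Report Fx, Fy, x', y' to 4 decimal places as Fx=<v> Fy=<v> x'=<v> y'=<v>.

Fx=-27.3339 Fy=3.7085 x'=7.5833 y'=-11.5364

F_att = 5/4·(g−p) = 5/4·(-22,3) = (-27.5000,3.7500)
o1: d²=109 > ρ²=57 → inactive
o2: d²=17 ≤ ρ²=57; F_rep = 12·(4,-1)/17² = (0.1661,-0.0415)
o3: d²=346 > ρ²=57 → inactive
o4: d²=145 > ρ²=57 → inactive
F = F_att + ΣF_rep = (-27.3339,3.7085)
p' = p + 1/8·F = (7.5833,-11.5364)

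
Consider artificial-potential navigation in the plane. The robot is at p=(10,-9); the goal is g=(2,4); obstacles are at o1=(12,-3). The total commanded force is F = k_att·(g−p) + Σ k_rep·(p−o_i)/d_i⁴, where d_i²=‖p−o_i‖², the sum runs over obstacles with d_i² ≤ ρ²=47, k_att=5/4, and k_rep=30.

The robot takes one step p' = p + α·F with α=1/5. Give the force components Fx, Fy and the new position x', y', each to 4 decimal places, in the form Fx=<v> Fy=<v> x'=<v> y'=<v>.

Fx=-10.0375 Fy=16.1375 x'=7.9925 y'=-5.7725

F_att = 5/4·(g−p) = 5/4·(-8,13) = (-10.0000,16.2500)
o1: d²=40 ≤ ρ²=47; F_rep = 30·(-2,-6)/40² = (-0.0375,-0.1125)
F = F_att + ΣF_rep = (-10.0375,16.1375)
p' = p + 1/5·F = (7.9925,-5.7725)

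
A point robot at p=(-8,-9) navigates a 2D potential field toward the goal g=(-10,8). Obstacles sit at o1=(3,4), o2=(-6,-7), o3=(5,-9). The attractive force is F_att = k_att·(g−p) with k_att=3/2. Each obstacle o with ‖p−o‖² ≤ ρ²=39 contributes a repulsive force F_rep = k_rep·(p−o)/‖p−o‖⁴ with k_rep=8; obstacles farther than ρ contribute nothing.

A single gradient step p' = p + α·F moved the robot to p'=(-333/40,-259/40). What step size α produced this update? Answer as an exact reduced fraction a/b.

F_att = 3/2·(g−p) = 3/2·(-2,17) = (-3.0000,25.5000)
o1: d²=290 > ρ²=39 → inactive
o2: d²=8 ≤ ρ²=39; F_rep = 8·(-2,-2)/8² = (-0.2500,-0.2500)
o3: d²=169 > ρ²=39 → inactive
F = F_att + ΣF_rep = (-3.2500,25.2500)
Δp = p'−p = (-0.3250,2.5250); α = Δx/Fx = (-13/40) / (-13/4) = 1/10
check: Δy/Fy = (101/40) / (101/4) = 1/10 ✓

α = 1/10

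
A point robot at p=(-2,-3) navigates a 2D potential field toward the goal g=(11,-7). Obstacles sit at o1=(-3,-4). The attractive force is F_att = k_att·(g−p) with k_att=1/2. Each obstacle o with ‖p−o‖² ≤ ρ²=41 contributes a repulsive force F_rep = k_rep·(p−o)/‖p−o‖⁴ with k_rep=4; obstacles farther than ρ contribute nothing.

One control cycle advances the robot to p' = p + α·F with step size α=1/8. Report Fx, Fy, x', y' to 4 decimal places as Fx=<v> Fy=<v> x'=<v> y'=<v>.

Fx=7.5000 Fy=-1.0000 x'=-1.0625 y'=-3.1250

F_att = 1/2·(g−p) = 1/2·(13,-4) = (6.5000,-2.0000)
o1: d²=2 ≤ ρ²=41; F_rep = 4·(1,1)/2² = (1.0000,1.0000)
F = F_att + ΣF_rep = (7.5000,-1.0000)
p' = p + 1/8·F = (-1.0625,-3.1250)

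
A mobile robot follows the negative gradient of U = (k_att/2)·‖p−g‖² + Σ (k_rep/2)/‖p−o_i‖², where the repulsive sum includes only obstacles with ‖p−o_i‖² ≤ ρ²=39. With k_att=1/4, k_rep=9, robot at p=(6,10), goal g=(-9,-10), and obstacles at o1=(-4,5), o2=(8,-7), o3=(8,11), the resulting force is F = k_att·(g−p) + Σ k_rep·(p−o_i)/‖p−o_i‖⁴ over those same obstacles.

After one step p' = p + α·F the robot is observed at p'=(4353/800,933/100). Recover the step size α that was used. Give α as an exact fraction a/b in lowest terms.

α = 1/8

F_att = 1/4·(g−p) = 1/4·(-15,-20) = (-3.7500,-5.0000)
o1: d²=125 > ρ²=39 → inactive
o2: d²=293 > ρ²=39 → inactive
o3: d²=5 ≤ ρ²=39; F_rep = 9·(-2,-1)/5² = (-0.7200,-0.3600)
F = F_att + ΣF_rep = (-4.4700,-5.3600)
Δp = p'−p = (-0.5587,-0.6700); α = Δx/Fx = (-447/800) / (-447/100) = 1/8
check: Δy/Fy = (-67/100) / (-134/25) = 1/8 ✓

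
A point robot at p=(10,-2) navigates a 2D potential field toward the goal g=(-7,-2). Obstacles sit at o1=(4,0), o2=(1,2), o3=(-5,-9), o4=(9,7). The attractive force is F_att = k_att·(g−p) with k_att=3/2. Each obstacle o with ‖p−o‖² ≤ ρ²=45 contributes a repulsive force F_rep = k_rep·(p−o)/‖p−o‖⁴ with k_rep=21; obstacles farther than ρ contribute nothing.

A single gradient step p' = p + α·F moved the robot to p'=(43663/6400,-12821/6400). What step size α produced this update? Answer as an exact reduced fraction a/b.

α = 1/8

F_att = 3/2·(g−p) = 3/2·(-17,0) = (-25.5000,0.0000)
o1: d²=40 ≤ ρ²=45; F_rep = 21·(6,-2)/40² = (0.0788,-0.0262)
o2: d²=97 > ρ²=45 → inactive
o3: d²=274 > ρ²=45 → inactive
o4: d²=82 > ρ²=45 → inactive
F = F_att + ΣF_rep = (-25.4213,-0.0262)
Δp = p'−p = (-3.1777,-0.0033); α = Δx/Fx = (-20337/6400) / (-20337/800) = 1/8
check: Δy/Fy = (-21/6400) / (-21/800) = 1/8 ✓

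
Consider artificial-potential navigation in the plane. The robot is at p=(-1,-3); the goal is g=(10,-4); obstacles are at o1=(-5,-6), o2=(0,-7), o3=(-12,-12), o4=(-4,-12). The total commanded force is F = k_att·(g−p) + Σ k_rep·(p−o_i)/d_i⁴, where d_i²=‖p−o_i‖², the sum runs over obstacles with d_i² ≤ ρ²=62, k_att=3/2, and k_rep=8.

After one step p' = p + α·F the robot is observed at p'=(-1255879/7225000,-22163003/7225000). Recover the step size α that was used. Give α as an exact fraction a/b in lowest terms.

F_att = 3/2·(g−p) = 3/2·(11,-1) = (16.5000,-1.5000)
o1: d²=25 ≤ ρ²=62; F_rep = 8·(4,3)/25² = (0.0512,0.0384)
o2: d²=17 ≤ ρ²=62; F_rep = 8·(-1,4)/17² = (-0.0277,0.1107)
o3: d²=202 > ρ²=62 → inactive
o4: d²=90 > ρ²=62 → inactive
F = F_att + ΣF_rep = (16.5235,-1.3509)
Δp = p'−p = (0.8262,-0.0675); α = Δx/Fx = (5969121/7225000) / (5969121/361250) = 1/20
check: Δy/Fy = (-488003/7225000) / (-488003/361250) = 1/20 ✓

α = 1/20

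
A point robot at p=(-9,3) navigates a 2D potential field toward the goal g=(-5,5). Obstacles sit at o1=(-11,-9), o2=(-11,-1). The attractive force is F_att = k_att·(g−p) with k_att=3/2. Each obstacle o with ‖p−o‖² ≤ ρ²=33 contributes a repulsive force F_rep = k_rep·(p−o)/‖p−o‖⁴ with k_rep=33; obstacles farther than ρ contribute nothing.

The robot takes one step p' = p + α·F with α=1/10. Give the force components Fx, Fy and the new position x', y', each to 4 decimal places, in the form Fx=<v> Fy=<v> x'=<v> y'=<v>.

Fx=6.1650 Fy=3.3300 x'=-8.3835 y'=3.3330

F_att = 3/2·(g−p) = 3/2·(4,2) = (6.0000,3.0000)
o1: d²=148 > ρ²=33 → inactive
o2: d²=20 ≤ ρ²=33; F_rep = 33·(2,4)/20² = (0.1650,0.3300)
F = F_att + ΣF_rep = (6.1650,3.3300)
p' = p + 1/10·F = (-8.3835,3.3330)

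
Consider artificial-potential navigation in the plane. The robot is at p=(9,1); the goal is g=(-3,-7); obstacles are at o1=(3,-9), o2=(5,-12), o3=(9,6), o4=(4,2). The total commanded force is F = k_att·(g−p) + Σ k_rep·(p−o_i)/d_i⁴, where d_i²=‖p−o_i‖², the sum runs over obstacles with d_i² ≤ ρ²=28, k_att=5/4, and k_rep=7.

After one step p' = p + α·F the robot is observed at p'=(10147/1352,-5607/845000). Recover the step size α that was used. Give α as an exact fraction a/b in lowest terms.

α = 1/10

F_att = 5/4·(g−p) = 5/4·(-12,-8) = (-15.0000,-10.0000)
o1: d²=136 > ρ²=28 → inactive
o2: d²=185 > ρ²=28 → inactive
o3: d²=25 ≤ ρ²=28; F_rep = 7·(0,-5)/25² = (0.0000,-0.0560)
o4: d²=26 ≤ ρ²=28; F_rep = 7·(5,-1)/26² = (0.0518,-0.0104)
F = F_att + ΣF_rep = (-14.9482,-10.0664)
Δp = p'−p = (-1.4948,-1.0066); α = Δx/Fx = (-2021/1352) / (-10105/676) = 1/10
check: Δy/Fy = (-850607/845000) / (-850607/84500) = 1/10 ✓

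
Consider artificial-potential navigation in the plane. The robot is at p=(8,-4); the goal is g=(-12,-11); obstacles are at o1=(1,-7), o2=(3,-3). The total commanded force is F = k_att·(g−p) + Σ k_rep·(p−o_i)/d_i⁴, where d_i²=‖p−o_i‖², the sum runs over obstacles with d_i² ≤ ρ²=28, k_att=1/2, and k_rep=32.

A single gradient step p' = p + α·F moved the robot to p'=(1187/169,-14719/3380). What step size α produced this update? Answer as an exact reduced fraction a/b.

α = 1/10

F_att = 1/2·(g−p) = 1/2·(-20,-7) = (-10.0000,-3.5000)
o1: d²=58 > ρ²=28 → inactive
o2: d²=26 ≤ ρ²=28; F_rep = 32·(5,-1)/26² = (0.2367,-0.0473)
F = F_att + ΣF_rep = (-9.7633,-3.5473)
Δp = p'−p = (-0.9763,-0.3547); α = Δx/Fx = (-165/169) / (-1650/169) = 1/10
check: Δy/Fy = (-1199/3380) / (-1199/338) = 1/10 ✓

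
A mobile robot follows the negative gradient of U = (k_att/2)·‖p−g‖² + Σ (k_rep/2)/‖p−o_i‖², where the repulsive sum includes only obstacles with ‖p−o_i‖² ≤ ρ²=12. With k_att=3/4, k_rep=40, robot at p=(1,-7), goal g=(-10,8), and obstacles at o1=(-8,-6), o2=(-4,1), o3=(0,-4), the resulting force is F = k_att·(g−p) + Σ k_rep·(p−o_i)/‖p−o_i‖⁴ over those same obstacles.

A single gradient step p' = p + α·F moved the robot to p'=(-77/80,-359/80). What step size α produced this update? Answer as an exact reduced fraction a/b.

α = 1/4

F_att = 3/4·(g−p) = 3/4·(-11,15) = (-8.2500,11.2500)
o1: d²=82 > ρ²=12 → inactive
o2: d²=89 > ρ²=12 → inactive
o3: d²=10 ≤ ρ²=12; F_rep = 40·(1,-3)/10² = (0.4000,-1.2000)
F = F_att + ΣF_rep = (-7.8500,10.0500)
Δp = p'−p = (-1.9625,2.5125); α = Δx/Fx = (-157/80) / (-157/20) = 1/4
check: Δy/Fy = (201/80) / (201/20) = 1/4 ✓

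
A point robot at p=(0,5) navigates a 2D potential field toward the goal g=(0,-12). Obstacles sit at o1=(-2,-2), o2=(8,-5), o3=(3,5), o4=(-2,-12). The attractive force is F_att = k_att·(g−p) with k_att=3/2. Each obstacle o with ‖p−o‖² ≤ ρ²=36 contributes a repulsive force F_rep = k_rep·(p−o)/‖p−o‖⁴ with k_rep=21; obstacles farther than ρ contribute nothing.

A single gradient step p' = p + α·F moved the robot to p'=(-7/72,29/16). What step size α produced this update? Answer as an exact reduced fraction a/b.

F_att = 3/2·(g−p) = 3/2·(0,-17) = (0.0000,-25.5000)
o1: d²=53 > ρ²=36 → inactive
o2: d²=164 > ρ²=36 → inactive
o3: d²=9 ≤ ρ²=36; F_rep = 21·(-3,0)/9² = (-0.7778,0.0000)
o4: d²=293 > ρ²=36 → inactive
F = F_att + ΣF_rep = (-0.7778,-25.5000)
Δp = p'−p = (-0.0972,-3.1875); α = Δx/Fx = (-7/72) / (-7/9) = 1/8
check: Δy/Fy = (-51/16) / (-51/2) = 1/8 ✓

α = 1/8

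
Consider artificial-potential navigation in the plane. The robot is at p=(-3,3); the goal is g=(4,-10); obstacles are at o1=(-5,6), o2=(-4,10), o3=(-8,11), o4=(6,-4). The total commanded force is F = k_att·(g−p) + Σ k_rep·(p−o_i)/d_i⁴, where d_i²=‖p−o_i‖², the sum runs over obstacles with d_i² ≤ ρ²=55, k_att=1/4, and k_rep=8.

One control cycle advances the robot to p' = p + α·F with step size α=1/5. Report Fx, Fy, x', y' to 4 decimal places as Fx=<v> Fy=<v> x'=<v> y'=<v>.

Fx=1.8479 Fy=-3.4144 x'=-2.6304 y'=2.3171

F_att = 1/4·(g−p) = 1/4·(7,-13) = (1.7500,-3.2500)
o1: d²=13 ≤ ρ²=55; F_rep = 8·(2,-3)/13² = (0.0947,-0.1420)
o2: d²=50 ≤ ρ²=55; F_rep = 8·(1,-7)/50² = (0.0032,-0.0224)
o3: d²=89 > ρ²=55 → inactive
o4: d²=130 > ρ²=55 → inactive
F = F_att + ΣF_rep = (1.8479,-3.4144)
p' = p + 1/5·F = (-2.6304,2.3171)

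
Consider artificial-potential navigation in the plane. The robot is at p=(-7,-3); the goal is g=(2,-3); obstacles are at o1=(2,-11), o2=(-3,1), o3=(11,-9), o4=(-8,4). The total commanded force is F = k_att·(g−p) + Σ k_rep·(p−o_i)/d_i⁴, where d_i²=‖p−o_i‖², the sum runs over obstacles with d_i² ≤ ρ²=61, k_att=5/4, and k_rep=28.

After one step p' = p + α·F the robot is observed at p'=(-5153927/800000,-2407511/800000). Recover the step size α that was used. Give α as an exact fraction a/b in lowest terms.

α = 1/20

F_att = 5/4·(g−p) = 5/4·(9,0) = (11.2500,0.0000)
o1: d²=145 > ρ²=61 → inactive
o2: d²=32 ≤ ρ²=61; F_rep = 28·(-4,-4)/32² = (-0.1094,-0.1094)
o3: d²=360 > ρ²=61 → inactive
o4: d²=50 ≤ ρ²=61; F_rep = 28·(1,-7)/50² = (0.0112,-0.0784)
F = F_att + ΣF_rep = (11.1518,-0.1878)
Δp = p'−p = (0.5576,-0.0094); α = Δx/Fx = (446073/800000) / (446073/40000) = 1/20
check: Δy/Fy = (-7511/800000) / (-7511/40000) = 1/20 ✓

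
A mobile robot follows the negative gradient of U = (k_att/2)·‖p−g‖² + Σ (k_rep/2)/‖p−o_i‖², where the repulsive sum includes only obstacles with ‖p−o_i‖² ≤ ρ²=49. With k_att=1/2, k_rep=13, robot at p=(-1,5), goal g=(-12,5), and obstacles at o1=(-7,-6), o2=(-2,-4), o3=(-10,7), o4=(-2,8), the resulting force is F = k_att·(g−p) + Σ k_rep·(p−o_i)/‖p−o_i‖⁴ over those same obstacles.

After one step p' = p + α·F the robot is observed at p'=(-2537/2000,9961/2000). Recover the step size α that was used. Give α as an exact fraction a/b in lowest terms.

F_att = 1/2·(g−p) = 1/2·(-11,0) = (-5.5000,0.0000)
o1: d²=157 > ρ²=49 → inactive
o2: d²=82 > ρ²=49 → inactive
o3: d²=85 > ρ²=49 → inactive
o4: d²=10 ≤ ρ²=49; F_rep = 13·(1,-3)/10² = (0.1300,-0.3900)
F = F_att + ΣF_rep = (-5.3700,-0.3900)
Δp = p'−p = (-0.2685,-0.0195); α = Δx/Fx = (-537/2000) / (-537/100) = 1/20
check: Δy/Fy = (-39/2000) / (-39/100) = 1/20 ✓

α = 1/20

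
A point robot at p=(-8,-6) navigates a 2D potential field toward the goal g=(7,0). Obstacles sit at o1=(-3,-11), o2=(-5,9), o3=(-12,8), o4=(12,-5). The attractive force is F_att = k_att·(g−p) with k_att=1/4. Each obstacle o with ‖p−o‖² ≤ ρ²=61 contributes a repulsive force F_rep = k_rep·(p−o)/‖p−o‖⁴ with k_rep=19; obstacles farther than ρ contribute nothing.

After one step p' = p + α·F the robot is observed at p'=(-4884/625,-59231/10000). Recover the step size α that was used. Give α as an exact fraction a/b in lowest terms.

F_att = 1/4·(g−p) = 1/4·(15,6) = (3.7500,1.5000)
o1: d²=50 ≤ ρ²=61; F_rep = 19·(-5,5)/50² = (-0.0380,0.0380)
o2: d²=234 > ρ²=61 → inactive
o3: d²=212 > ρ²=61 → inactive
o4: d²=401 > ρ²=61 → inactive
F = F_att + ΣF_rep = (3.7120,1.5380)
Δp = p'−p = (0.1856,0.0769); α = Δx/Fx = (116/625) / (464/125) = 1/20
check: Δy/Fy = (769/10000) / (769/500) = 1/20 ✓

α = 1/20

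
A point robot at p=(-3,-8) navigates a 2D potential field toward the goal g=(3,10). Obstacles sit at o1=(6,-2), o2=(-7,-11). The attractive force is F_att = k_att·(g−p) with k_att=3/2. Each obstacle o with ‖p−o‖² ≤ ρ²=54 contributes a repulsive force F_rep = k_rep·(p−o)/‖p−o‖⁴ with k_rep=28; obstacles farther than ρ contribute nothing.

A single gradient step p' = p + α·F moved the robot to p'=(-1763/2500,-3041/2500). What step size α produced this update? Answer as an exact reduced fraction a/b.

α = 1/4

F_att = 3/2·(g−p) = 3/2·(6,18) = (9.0000,27.0000)
o1: d²=117 > ρ²=54 → inactive
o2: d²=25 ≤ ρ²=54; F_rep = 28·(4,3)/25² = (0.1792,0.1344)
F = F_att + ΣF_rep = (9.1792,27.1344)
Δp = p'−p = (2.2948,6.7836); α = Δx/Fx = (5737/2500) / (5737/625) = 1/4
check: Δy/Fy = (16959/2500) / (16959/625) = 1/4 ✓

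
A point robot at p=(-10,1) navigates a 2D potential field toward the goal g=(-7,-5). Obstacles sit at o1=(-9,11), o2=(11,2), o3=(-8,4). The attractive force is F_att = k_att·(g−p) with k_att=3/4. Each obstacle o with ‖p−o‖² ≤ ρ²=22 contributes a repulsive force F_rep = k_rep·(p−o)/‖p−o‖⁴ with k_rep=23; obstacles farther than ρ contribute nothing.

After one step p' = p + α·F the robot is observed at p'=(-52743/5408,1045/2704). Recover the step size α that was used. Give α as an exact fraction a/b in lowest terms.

α = 1/8

F_att = 3/4·(g−p) = 3/4·(3,-6) = (2.2500,-4.5000)
o1: d²=101 > ρ²=22 → inactive
o2: d²=442 > ρ²=22 → inactive
o3: d²=13 ≤ ρ²=22; F_rep = 23·(-2,-3)/13² = (-0.2722,-0.4083)
F = F_att + ΣF_rep = (1.9778,-4.9083)
Δp = p'−p = (0.2472,-0.6135); α = Δx/Fx = (1337/5408) / (1337/676) = 1/8
check: Δy/Fy = (-1659/2704) / (-1659/338) = 1/8 ✓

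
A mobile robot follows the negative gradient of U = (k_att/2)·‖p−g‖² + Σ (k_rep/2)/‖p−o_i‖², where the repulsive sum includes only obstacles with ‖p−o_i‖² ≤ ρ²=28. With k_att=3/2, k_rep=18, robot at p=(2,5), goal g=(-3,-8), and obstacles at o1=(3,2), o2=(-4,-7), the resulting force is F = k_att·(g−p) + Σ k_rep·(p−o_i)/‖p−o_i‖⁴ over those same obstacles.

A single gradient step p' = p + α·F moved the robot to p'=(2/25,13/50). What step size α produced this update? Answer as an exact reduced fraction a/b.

α = 1/4

F_att = 3/2·(g−p) = 3/2·(-5,-13) = (-7.5000,-19.5000)
o1: d²=10 ≤ ρ²=28; F_rep = 18·(-1,3)/10² = (-0.1800,0.5400)
o2: d²=180 > ρ²=28 → inactive
F = F_att + ΣF_rep = (-7.6800,-18.9600)
Δp = p'−p = (-1.9200,-4.7400); α = Δx/Fx = (-48/25) / (-192/25) = 1/4
check: Δy/Fy = (-237/50) / (-474/25) = 1/4 ✓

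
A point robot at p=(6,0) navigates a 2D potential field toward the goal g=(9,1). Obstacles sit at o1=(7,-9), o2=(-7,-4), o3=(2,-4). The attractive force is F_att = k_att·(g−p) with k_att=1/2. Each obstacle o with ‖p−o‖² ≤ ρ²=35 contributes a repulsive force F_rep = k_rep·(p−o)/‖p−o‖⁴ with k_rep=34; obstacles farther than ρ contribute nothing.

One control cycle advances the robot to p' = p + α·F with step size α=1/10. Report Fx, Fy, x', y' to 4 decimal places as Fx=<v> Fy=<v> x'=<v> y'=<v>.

Fx=1.6328 Fy=0.6328 x'=6.1633 y'=0.0633

F_att = 1/2·(g−p) = 1/2·(3,1) = (1.5000,0.5000)
o1: d²=82 > ρ²=35 → inactive
o2: d²=185 > ρ²=35 → inactive
o3: d²=32 ≤ ρ²=35; F_rep = 34·(4,4)/32² = (0.1328,0.1328)
F = F_att + ΣF_rep = (1.6328,0.6328)
p' = p + 1/10·F = (6.1633,0.0633)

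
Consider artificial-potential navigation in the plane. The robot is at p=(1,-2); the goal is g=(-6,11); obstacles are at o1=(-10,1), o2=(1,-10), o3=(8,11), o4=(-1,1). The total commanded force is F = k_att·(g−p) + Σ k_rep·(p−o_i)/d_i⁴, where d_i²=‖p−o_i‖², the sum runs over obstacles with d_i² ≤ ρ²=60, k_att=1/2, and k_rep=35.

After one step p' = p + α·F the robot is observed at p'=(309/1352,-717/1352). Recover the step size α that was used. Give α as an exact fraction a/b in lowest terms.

α = 1/4

F_att = 1/2·(g−p) = 1/2·(-7,13) = (-3.5000,6.5000)
o1: d²=130 > ρ²=60 → inactive
o2: d²=64 > ρ²=60 → inactive
o3: d²=218 > ρ²=60 → inactive
o4: d²=13 ≤ ρ²=60; F_rep = 35·(2,-3)/13² = (0.4142,-0.6213)
F = F_att + ΣF_rep = (-3.0858,5.8787)
Δp = p'−p = (-0.7714,1.4697); α = Δx/Fx = (-1043/1352) / (-1043/338) = 1/4
check: Δy/Fy = (1987/1352) / (1987/338) = 1/4 ✓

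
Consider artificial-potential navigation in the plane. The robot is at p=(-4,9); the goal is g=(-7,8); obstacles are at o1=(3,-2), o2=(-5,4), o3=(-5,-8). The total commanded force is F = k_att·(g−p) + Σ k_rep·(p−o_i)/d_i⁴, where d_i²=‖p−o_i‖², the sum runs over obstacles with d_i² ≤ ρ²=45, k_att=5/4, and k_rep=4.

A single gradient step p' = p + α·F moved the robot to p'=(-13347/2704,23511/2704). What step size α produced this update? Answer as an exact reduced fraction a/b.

F_att = 5/4·(g−p) = 5/4·(-3,-1) = (-3.7500,-1.2500)
o1: d²=170 > ρ²=45 → inactive
o2: d²=26 ≤ ρ²=45; F_rep = 4·(1,5)/26² = (0.0059,0.0296)
o3: d²=290 > ρ²=45 → inactive
F = F_att + ΣF_rep = (-3.7441,-1.2204)
Δp = p'−p = (-0.9360,-0.3051); α = Δx/Fx = (-2531/2704) / (-2531/676) = 1/4
check: Δy/Fy = (-825/2704) / (-825/676) = 1/4 ✓

α = 1/4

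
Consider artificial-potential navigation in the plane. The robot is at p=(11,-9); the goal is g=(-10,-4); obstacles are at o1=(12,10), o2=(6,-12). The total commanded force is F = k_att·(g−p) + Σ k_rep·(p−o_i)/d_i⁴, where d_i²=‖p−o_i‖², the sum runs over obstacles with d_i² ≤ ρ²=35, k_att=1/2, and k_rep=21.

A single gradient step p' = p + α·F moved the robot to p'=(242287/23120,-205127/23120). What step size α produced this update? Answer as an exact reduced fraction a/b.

α = 1/20

F_att = 1/2·(g−p) = 1/2·(-21,5) = (-10.5000,2.5000)
o1: d²=362 > ρ²=35 → inactive
o2: d²=34 ≤ ρ²=35; F_rep = 21·(5,3)/34² = (0.0908,0.0545)
F = F_att + ΣF_rep = (-10.4092,2.5545)
Δp = p'−p = (-0.5205,0.1277); α = Δx/Fx = (-12033/23120) / (-12033/1156) = 1/20
check: Δy/Fy = (2953/23120) / (2953/1156) = 1/20 ✓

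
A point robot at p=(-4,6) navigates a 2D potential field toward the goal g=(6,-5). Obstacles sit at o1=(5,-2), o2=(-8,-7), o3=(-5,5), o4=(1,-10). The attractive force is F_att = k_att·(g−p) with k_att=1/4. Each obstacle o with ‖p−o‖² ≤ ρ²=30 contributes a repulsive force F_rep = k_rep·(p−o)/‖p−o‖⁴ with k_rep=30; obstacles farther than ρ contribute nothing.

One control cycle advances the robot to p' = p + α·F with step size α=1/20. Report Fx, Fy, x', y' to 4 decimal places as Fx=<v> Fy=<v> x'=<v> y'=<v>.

Fx=10.0000 Fy=4.7500 x'=-3.5000 y'=6.2375

F_att = 1/4·(g−p) = 1/4·(10,-11) = (2.5000,-2.7500)
o1: d²=145 > ρ²=30 → inactive
o2: d²=185 > ρ²=30 → inactive
o3: d²=2 ≤ ρ²=30; F_rep = 30·(1,1)/2² = (7.5000,7.5000)
o4: d²=281 > ρ²=30 → inactive
F = F_att + ΣF_rep = (10.0000,4.7500)
p' = p + 1/20·F = (-3.5000,6.2375)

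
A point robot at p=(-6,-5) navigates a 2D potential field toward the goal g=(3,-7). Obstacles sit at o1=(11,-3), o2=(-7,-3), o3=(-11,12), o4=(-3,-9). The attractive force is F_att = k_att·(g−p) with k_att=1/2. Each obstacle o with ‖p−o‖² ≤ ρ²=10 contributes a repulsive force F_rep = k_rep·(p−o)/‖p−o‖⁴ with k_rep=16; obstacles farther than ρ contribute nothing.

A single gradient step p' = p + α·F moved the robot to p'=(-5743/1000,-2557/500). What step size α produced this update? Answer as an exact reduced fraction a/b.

F_att = 1/2·(g−p) = 1/2·(9,-2) = (4.5000,-1.0000)
o1: d²=293 > ρ²=10 → inactive
o2: d²=5 ≤ ρ²=10; F_rep = 16·(1,-2)/5² = (0.6400,-1.2800)
o3: d²=314 > ρ²=10 → inactive
o4: d²=25 > ρ²=10 → inactive
F = F_att + ΣF_rep = (5.1400,-2.2800)
Δp = p'−p = (0.2570,-0.1140); α = Δx/Fx = (257/1000) / (257/50) = 1/20
check: Δy/Fy = (-57/500) / (-57/25) = 1/20 ✓

α = 1/20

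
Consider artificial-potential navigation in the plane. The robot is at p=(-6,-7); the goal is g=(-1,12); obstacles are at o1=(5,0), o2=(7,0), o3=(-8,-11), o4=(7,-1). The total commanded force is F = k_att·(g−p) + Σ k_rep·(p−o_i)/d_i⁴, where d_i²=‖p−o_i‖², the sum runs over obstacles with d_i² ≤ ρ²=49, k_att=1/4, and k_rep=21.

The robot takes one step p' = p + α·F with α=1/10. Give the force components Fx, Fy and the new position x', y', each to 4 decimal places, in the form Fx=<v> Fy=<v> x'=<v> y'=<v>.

Fx=1.3550 Fy=4.9600 x'=-5.8645 y'=-6.5040

F_att = 1/4·(g−p) = 1/4·(5,19) = (1.2500,4.7500)
o1: d²=170 > ρ²=49 → inactive
o2: d²=218 > ρ²=49 → inactive
o3: d²=20 ≤ ρ²=49; F_rep = 21·(2,4)/20² = (0.1050,0.2100)
o4: d²=205 > ρ²=49 → inactive
F = F_att + ΣF_rep = (1.3550,4.9600)
p' = p + 1/10·F = (-5.8645,-6.5040)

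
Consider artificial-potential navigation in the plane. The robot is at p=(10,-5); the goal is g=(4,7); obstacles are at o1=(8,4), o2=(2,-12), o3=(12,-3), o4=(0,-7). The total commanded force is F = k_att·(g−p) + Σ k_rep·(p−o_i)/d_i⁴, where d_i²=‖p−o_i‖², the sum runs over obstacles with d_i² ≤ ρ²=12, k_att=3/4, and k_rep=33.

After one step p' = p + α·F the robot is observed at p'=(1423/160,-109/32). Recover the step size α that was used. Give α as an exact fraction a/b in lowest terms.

α = 1/5

F_att = 3/4·(g−p) = 3/4·(-6,12) = (-4.5000,9.0000)
o1: d²=85 > ρ²=12 → inactive
o2: d²=113 > ρ²=12 → inactive
o3: d²=8 ≤ ρ²=12; F_rep = 33·(-2,-2)/8² = (-1.0312,-1.0312)
o4: d²=104 > ρ²=12 → inactive
F = F_att + ΣF_rep = (-5.5312,7.9688)
Δp = p'−p = (-1.1062,1.5938); α = Δx/Fx = (-177/160) / (-177/32) = 1/5
check: Δy/Fy = (51/32) / (255/32) = 1/5 ✓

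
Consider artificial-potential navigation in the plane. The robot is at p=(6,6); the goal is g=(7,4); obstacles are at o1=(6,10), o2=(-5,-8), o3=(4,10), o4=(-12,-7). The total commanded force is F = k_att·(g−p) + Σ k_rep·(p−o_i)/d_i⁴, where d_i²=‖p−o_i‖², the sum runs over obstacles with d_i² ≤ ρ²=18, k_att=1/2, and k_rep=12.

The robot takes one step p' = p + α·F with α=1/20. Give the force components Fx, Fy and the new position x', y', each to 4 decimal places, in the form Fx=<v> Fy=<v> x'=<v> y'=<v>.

F_att = 1/2·(g−p) = 1/2·(1,-2) = (0.5000,-1.0000)
o1: d²=16 ≤ ρ²=18; F_rep = 12·(0,-4)/16² = (0.0000,-0.1875)
o2: d²=317 > ρ²=18 → inactive
o3: d²=20 > ρ²=18 → inactive
o4: d²=493 > ρ²=18 → inactive
F = F_att + ΣF_rep = (0.5000,-1.1875)
p' = p + 1/20·F = (6.0250,5.9406)

Fx=0.5000 Fy=-1.1875 x'=6.0250 y'=5.9406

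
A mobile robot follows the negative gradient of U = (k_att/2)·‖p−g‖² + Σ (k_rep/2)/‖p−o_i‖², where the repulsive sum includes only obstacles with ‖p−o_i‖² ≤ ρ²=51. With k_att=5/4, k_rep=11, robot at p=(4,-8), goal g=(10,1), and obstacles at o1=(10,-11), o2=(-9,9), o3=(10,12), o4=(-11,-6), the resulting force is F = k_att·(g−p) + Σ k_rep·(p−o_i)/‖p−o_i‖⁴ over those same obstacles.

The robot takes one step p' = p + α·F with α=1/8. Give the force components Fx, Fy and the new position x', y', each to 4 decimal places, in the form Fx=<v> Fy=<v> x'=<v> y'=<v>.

Fx=7.4674 Fy=11.2663 x'=4.9334 y'=-6.5917

F_att = 5/4·(g−p) = 5/4·(6,9) = (7.5000,11.2500)
o1: d²=45 ≤ ρ²=51; F_rep = 11·(-6,3)/45² = (-0.0326,0.0163)
o2: d²=458 > ρ²=51 → inactive
o3: d²=436 > ρ²=51 → inactive
o4: d²=229 > ρ²=51 → inactive
F = F_att + ΣF_rep = (7.4674,11.2663)
p' = p + 1/8·F = (4.9334,-6.5917)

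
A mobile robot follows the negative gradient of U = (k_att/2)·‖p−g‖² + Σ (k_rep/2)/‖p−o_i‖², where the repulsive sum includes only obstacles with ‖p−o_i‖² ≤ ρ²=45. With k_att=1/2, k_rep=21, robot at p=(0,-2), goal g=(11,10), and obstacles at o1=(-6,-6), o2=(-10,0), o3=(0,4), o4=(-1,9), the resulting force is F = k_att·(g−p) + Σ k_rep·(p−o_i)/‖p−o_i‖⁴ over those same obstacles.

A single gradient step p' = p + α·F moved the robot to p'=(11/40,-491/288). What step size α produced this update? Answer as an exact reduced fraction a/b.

α = 1/20

F_att = 1/2·(g−p) = 1/2·(11,12) = (5.5000,6.0000)
o1: d²=52 > ρ²=45 → inactive
o2: d²=104 > ρ²=45 → inactive
o3: d²=36 ≤ ρ²=45; F_rep = 21·(0,-6)/36² = (0.0000,-0.0972)
o4: d²=122 > ρ²=45 → inactive
F = F_att + ΣF_rep = (5.5000,5.9028)
Δp = p'−p = (0.2750,0.2951); α = Δx/Fx = (11/40) / (11/2) = 1/20
check: Δy/Fy = (85/288) / (425/72) = 1/20 ✓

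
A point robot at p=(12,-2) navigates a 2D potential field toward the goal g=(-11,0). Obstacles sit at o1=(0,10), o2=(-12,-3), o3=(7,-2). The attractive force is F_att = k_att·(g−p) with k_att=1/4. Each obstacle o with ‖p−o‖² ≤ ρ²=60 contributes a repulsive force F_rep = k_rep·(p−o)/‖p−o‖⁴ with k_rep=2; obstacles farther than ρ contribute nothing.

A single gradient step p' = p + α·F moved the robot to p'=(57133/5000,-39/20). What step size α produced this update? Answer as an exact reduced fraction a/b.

F_att = 1/4·(g−p) = 1/4·(-23,2) = (-5.7500,0.5000)
o1: d²=288 > ρ²=60 → inactive
o2: d²=577 > ρ²=60 → inactive
o3: d²=25 ≤ ρ²=60; F_rep = 2·(5,0)/25² = (0.0160,0.0000)
F = F_att + ΣF_rep = (-5.7340,0.5000)
Δp = p'−p = (-0.5734,0.0500); α = Δx/Fx = (-2867/5000) / (-2867/500) = 1/10
check: Δy/Fy = (1/20) / (1/2) = 1/10 ✓

α = 1/10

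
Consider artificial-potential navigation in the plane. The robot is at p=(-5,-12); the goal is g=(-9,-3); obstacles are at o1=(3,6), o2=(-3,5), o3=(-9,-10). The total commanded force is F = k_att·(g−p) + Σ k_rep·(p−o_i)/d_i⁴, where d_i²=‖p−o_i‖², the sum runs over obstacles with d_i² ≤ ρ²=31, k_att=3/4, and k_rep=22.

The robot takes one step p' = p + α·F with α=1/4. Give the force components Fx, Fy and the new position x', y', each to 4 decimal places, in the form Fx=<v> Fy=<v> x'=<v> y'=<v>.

F_att = 3/4·(g−p) = 3/4·(-4,9) = (-3.0000,6.7500)
o1: d²=388 > ρ²=31 → inactive
o2: d²=293 > ρ²=31 → inactive
o3: d²=20 ≤ ρ²=31; F_rep = 22·(4,-2)/20² = (0.2200,-0.1100)
F = F_att + ΣF_rep = (-2.7800,6.6400)
p' = p + 1/4·F = (-5.6950,-10.3400)

Fx=-2.7800 Fy=6.6400 x'=-5.6950 y'=-10.3400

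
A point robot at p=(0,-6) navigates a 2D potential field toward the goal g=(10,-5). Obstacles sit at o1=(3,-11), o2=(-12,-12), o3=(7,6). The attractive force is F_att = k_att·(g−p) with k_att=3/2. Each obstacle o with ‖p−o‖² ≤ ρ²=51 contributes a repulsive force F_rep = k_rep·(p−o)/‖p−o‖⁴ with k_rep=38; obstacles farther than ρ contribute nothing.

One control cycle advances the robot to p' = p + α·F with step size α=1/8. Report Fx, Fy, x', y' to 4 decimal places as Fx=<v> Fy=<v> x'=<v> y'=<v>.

F_att = 3/2·(g−p) = 3/2·(10,1) = (15.0000,1.5000)
o1: d²=34 ≤ ρ²=51; F_rep = 38·(-3,5)/34² = (-0.0986,0.1644)
o2: d²=180 > ρ²=51 → inactive
o3: d²=193 > ρ²=51 → inactive
F = F_att + ΣF_rep = (14.9014,1.6644)
p' = p + 1/8·F = (1.8627,-5.7920)

Fx=14.9014 Fy=1.6644 x'=1.8627 y'=-5.7920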